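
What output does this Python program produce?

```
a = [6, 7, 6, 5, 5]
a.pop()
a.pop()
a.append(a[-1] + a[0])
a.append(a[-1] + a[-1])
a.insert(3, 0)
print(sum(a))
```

pop() removes 5 → [6, 7, 6, 5]
pop() removes 5 → [6, 7, 6]
append a[-1]+a[0] = 6+6 = 12 → [6, 7, 6, 12]
append a[-1]+a[-1] = 12+12 = 24 → [6, 7, 6, 12, 24]
insert 0 at 3 → [6, 7, 6, 0, 12, 24]
sum = 55

55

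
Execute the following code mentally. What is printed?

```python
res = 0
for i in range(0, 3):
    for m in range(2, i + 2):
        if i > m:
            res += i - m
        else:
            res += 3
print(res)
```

i=1,m=2: not 1>2, res = 0+3 = 3
i=2,m=2: not 2>2, res = 3+3 = 6
i=2,m=3: not 2>3, res = 6+3 = 9

9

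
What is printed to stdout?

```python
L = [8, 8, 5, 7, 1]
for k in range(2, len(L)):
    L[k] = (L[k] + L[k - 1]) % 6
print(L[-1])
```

3

k=2: L[2] = (5+8)%6 = 1 → [8, 8, 1, 7, 1]
k=3: L[3] = (7+1)%6 = 2 → [8, 8, 1, 2, 1]
k=4: L[4] = (1+2)%6 = 3 → [8, 8, 1, 2, 3]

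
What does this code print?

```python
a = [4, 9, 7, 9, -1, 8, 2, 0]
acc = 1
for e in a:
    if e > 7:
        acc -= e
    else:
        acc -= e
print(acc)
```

e=4: not >7, acc = 1-4 = -3
e=9: >7, acc = (-3)-9 = -12
e=7: not >7, acc = (-12)-7 = -19
e=9: >7, acc = (-19)-9 = -28
e=-1: not >7, acc = (-28)-(-1) = -27
e=8: >7, acc = (-27)-8 = -35
e=2: not >7, acc = (-35)-2 = -37
e=0: not >7, acc = (-37)-0 = -37

-37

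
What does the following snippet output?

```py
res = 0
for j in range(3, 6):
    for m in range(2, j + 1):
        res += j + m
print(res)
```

66

j=3,m=2: res = 0+5 = 5
j=3,m=3: res = 5+6 = 11
j=4,m=2: res = 11+6 = 17
j=4,m=3: res = 17+7 = 24
j=4,m=4: res = 24+8 = 32
j=5,m=2: res = 32+7 = 39
j=5,m=3: res = 39+8 = 47
j=5,m=4: res = 47+9 = 56
j=5,m=5: res = 56+10 = 66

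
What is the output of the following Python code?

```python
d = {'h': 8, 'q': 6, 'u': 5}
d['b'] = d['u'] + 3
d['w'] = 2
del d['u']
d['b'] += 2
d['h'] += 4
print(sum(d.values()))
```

30

d['b'] = d['u']+3 = 8 → {'h': 8, 'q': 6, 'u': 5, 'b': 8}
d['w'] = 2 → {'h': 8, 'q': 6, 'u': 5, 'b': 8, 'w': 2}
del 'u' → {'h': 8, 'q': 6, 'b': 8, 'w': 2}
d['b'] = 8+2 = 10 → {'h': 8, 'q': 6, 'b': 10, 'w': 2}
d['h'] = 8+4 = 12 → {'h': 12, 'q': 6, 'b': 10, 'w': 2}
sum of values = 30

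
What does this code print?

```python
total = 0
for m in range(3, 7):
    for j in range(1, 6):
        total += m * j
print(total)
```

270

m=3,j=1: total = 0+3 = 3
m=3,j=2: total = 3+6 = 9
m=3,j=3: total = 9+9 = 18
m=3,j=4: total = 18+12 = 30
m=3,j=5: total = 30+15 = 45
m=4,j=1: total = 45+4 = 49
m=4,j=2: total = 49+8 = 57
m=4,j=3: total = 57+12 = 69
m=4,j=4: total = 69+16 = 85
m=4,j=5: total = 85+20 = 105
m=5,j=1: total = 105+5 = 110
m=5,j=2: total = 110+10 = 120
m=5,j=3: total = 120+15 = 135
m=5,j=4: total = 135+20 = 155
m=5,j=5: total = 155+25 = 180
m=6,j=1: total = 180+6 = 186
m=6,j=2: total = 186+12 = 198
m=6,j=3: total = 198+18 = 216
m=6,j=4: total = 216+24 = 240
m=6,j=5: total = 240+30 = 270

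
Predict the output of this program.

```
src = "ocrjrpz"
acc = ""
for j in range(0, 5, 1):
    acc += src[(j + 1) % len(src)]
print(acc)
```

j=0: add src[1]='c' → 'c'
j=1: add src[2]='r' → 'cr'
j=2: add src[3]='j' → 'crj'
j=3: add src[4]='r' → 'crjr'
j=4: add src[5]='p' → 'crjrp'

crjrp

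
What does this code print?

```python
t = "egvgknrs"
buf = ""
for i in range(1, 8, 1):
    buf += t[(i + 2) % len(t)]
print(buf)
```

i=1: add t[3]='g' → 'g'
i=2: add t[4]='k' → 'gk'
i=3: add t[5]='n' → 'gkn'
i=4: add t[6]='r' → 'gknr'
i=5: add t[7]='s' → 'gknrs'
i=6: add t[0]='e' → 'gknrse'
i=7: add t[1]='g' → 'gknrseg'

gknrseg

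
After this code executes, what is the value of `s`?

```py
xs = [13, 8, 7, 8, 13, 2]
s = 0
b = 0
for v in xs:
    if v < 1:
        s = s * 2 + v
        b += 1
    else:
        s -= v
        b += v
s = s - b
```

v=13: not <1, s = 0-13 = -13; b=13
v=8: not <1, s = (-13)-8 = -21; b=21
v=7: not <1, s = (-21)-7 = -28; b=28
v=8: not <1, s = (-28)-8 = -36; b=36
v=13: not <1, s = (-36)-13 = -49; b=49
v=2: not <1, s = (-49)-2 = -51; b=51
s-b = (-51)-51 = -102

-102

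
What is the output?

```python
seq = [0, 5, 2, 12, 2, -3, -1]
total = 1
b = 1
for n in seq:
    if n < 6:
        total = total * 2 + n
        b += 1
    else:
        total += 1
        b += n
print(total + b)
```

188

n=0: <6, total = 1*2+0 = 2; b=2
n=5: <6, total = 2*2+5 = 9; b=3
n=2: <6, total = 9*2+2 = 20; b=4
n=12: not <6, total = 20+1 = 21; b=16
n=2: <6, total = 21*2+2 = 44; b=17
n=-3: <6, total = 44*2+(-3) = 85; b=18
n=-1: <6, total = 85*2+(-1) = 169; b=19
total+b = 169+19 = 188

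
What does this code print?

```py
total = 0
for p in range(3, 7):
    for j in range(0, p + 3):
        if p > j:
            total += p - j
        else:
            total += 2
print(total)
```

p=3,j=0: 3>0, total = 0+3 = 3
p=3,j=1: 3>1, total = 3+2 = 5
p=3,j=2: 3>2, total = 5+1 = 6
p=3,j=3: not 3>3, total = 6+2 = 8
p=3,j=4: not 3>4, total = 8+2 = 10
p=3,j=5: not 3>5, total = 10+2 = 12
p=4,j=0: 4>0, total = 12+4 = 16
p=4,j=1: 4>1, total = 16+3 = 19
p=4,j=2: 4>2, total = 19+2 = 21
p=4,j=3: 4>3, total = 21+1 = 22
p=4,j=4: not 4>4, total = 22+2 = 24
p=4,j=5: not 4>5, total = 24+2 = 26
p=4,j=6: not 4>6, total = 26+2 = 28
p=5,j=0: 5>0, total = 28+5 = 33
p=5,j=1: 5>1, total = 33+4 = 37
p=5,j=2: 5>2, total = 37+3 = 40
p=5,j=3: 5>3, total = 40+2 = 42
p=5,j=4: 5>4, total = 42+1 = 43
p=5,j=5: not 5>5, total = 43+2 = 45
p=5,j=6: not 5>6, total = 45+2 = 47
p=5,j=7: not 5>7, total = 47+2 = 49
p=6,j=0: 6>0, total = 49+6 = 55
p=6,j=1: 6>1, total = 55+5 = 60
p=6,j=2: 6>2, total = 60+4 = 64
p=6,j=3: 6>3, total = 64+3 = 67
p=6,j=4: 6>4, total = 67+2 = 69
p=6,j=5: 6>5, total = 69+1 = 70
p=6,j=6: not 6>6, total = 70+2 = 72
p=6,j=7: not 6>7, total = 72+2 = 74
p=6,j=8: not 6>8, total = 74+2 = 76

76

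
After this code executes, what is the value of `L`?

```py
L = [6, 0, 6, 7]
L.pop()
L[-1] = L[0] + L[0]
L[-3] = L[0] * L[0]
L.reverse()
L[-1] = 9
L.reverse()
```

pop() removes 7 → [6, 0, 6]
L[-1] = L[0]+L[0] = 6+6 = 12 → [6, 0, 12]
L[-3] = L[0]*L[0] = 6*6 = 36 → [36, 0, 12]
reverse → [12, 0, 36]
L[-1] = 9 → [12, 0, 9]
reverse → [9, 0, 12]

[9, 0, 12]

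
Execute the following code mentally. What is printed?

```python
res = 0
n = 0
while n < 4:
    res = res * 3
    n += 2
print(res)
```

n=0: res = 0*3 = 0
n=2: res = 0*3 = 0

0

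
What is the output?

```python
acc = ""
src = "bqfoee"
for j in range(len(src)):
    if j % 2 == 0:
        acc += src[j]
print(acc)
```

j=0: add 'b' → 'b'
j=1: skip
j=2: add 'f' → 'bf'
j=3: skip
j=4: add 'e' → 'bfe'
j=5: skip

bfe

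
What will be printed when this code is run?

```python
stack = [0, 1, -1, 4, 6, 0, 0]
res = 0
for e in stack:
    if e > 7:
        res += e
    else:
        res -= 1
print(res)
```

-7

e=0: not >7, res = 0-1 = -1
e=1: not >7, res = (-1)-1 = -2
e=-1: not >7, res = (-2)-1 = -3
e=4: not >7, res = (-3)-1 = -4
e=6: not >7, res = (-4)-1 = -5
e=0: not >7, res = (-5)-1 = -6
e=0: not >7, res = (-6)-1 = -7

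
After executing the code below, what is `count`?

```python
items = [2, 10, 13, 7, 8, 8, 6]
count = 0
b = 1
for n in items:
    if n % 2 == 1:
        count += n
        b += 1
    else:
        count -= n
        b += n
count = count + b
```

n=2: not odd, count = 0-2 = -2; b=3
n=10: not odd, count = (-2)-10 = -12; b=13
n=13: odd, count = (-12)+13 = 1; b=14
n=7: odd, count = 1+7 = 8; b=15
n=8: not odd, count = 8-8 = 0; b=23
n=8: not odd, count = 0-8 = -8; b=31
n=6: not odd, count = (-8)-6 = -14; b=37
count+b = (-14)+37 = 23

23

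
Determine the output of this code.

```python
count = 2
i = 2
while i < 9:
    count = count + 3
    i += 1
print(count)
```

23

i=2: count = 2+3 = 5
i=3: count = 5+3 = 8
i=4: count = 8+3 = 11
i=5: count = 11+3 = 14
i=6: count = 14+3 = 17
i=7: count = 17+3 = 20
i=8: count = 20+3 = 23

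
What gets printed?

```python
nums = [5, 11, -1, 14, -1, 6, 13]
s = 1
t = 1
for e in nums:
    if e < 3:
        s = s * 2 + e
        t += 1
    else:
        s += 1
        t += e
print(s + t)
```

e=5: not <3, s = 1+1 = 2; t=6
e=11: not <3, s = 2+1 = 3; t=17
e=-1: <3, s = 3*2+(-1) = 5; t=18
e=14: not <3, s = 5+1 = 6; t=32
e=-1: <3, s = 6*2+(-1) = 11; t=33
e=6: not <3, s = 11+1 = 12; t=39
e=13: not <3, s = 12+1 = 13; t=52
s+t = 13+52 = 65

65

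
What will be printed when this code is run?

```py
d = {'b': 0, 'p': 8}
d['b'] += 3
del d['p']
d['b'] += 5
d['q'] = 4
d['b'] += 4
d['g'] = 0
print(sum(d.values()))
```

d['b'] = 0+3 = 3 → {'b': 3, 'p': 8}
del 'p' → {'b': 3}
d['b'] = 3+5 = 8 → {'b': 8}
d['q'] = 4 → {'b': 8, 'q': 4}
d['b'] = 8+4 = 12 → {'b': 12, 'q': 4}
d['g'] = 0 → {'b': 12, 'q': 4, 'g': 0}
sum of values = 16

16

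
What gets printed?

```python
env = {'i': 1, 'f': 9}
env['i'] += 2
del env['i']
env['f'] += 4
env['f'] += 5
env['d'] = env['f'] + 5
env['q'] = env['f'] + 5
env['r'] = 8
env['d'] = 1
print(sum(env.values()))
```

50

env['i'] = 1+2 = 3 → {'i': 3, 'f': 9}
del 'i' → {'f': 9}
env['f'] = 9+4 = 13 → {'f': 13}
env['f'] = 13+5 = 18 → {'f': 18}
env['d'] = env['f']+5 = 23 → {'f': 18, 'd': 23}
env['q'] = env['f']+5 = 23 → {'f': 18, 'd': 23, 'q': 23}
env['r'] = 8 → {'f': 18, 'd': 23, 'q': 23, 'r': 8}
env['d'] = 1 → {'f': 18, 'd': 1, 'q': 23, 'r': 8}
sum of values = 50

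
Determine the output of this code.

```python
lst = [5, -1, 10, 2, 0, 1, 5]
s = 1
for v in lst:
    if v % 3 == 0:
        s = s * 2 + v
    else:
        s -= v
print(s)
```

v=5: not %3==0, s = 1-5 = -4
v=-1: not %3==0, s = (-4)-(-1) = -3
v=10: not %3==0, s = (-3)-10 = -13
v=2: not %3==0, s = (-13)-2 = -15
v=0: %3==0, s = (-15)*2+0 = -30
v=1: not %3==0, s = (-30)-1 = -31
v=5: not %3==0, s = (-31)-5 = -36

-36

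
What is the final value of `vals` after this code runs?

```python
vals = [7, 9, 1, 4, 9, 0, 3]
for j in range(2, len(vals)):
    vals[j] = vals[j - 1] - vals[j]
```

j=2: vals[2] = 9-1 = 8 → [7, 9, 8, 4, 9, 0, 3]
j=3: vals[3] = 8-4 = 4 → [7, 9, 8, 4, 9, 0, 3]
j=4: vals[4] = 4-9 = -5 → [7, 9, 8, 4, -5, 0, 3]
j=5: vals[5] = (-5)-0 = -5 → [7, 9, 8, 4, -5, -5, 3]
j=6: vals[6] = (-5)-3 = -8 → [7, 9, 8, 4, -5, -5, -8]

[7, 9, 8, 4, -5, -5, -8]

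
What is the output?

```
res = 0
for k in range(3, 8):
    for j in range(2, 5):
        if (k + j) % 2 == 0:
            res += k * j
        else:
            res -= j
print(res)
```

81

k=3,j=2: odd sum, res = 0-2 = -2
k=3,j=3: even sum, res = (-2)+9 = 7
k=3,j=4: odd sum, res = 7-4 = 3
k=4,j=2: even sum, res = 3+8 = 11
k=4,j=3: odd sum, res = 11-3 = 8
k=4,j=4: even sum, res = 8+16 = 24
k=5,j=2: odd sum, res = 24-2 = 22
k=5,j=3: even sum, res = 22+15 = 37
k=5,j=4: odd sum, res = 37-4 = 33
k=6,j=2: even sum, res = 33+12 = 45
k=6,j=3: odd sum, res = 45-3 = 42
k=6,j=4: even sum, res = 42+24 = 66
k=7,j=2: odd sum, res = 66-2 = 64
k=7,j=3: even sum, res = 64+21 = 85
k=7,j=4: odd sum, res = 85-4 = 81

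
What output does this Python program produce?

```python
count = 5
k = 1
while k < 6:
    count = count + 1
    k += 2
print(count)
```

k=1: count = 5+1 = 6
k=3: count = 6+1 = 7
k=5: count = 7+1 = 8

8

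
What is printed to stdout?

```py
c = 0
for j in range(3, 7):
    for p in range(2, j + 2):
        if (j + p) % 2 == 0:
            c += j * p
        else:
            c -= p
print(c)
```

j=3,p=2: odd sum, c = 0-2 = -2
j=3,p=3: even sum, c = (-2)+9 = 7
j=3,p=4: odd sum, c = 7-4 = 3
j=4,p=2: even sum, c = 3+8 = 11
j=4,p=3: odd sum, c = 11-3 = 8
j=4,p=4: even sum, c = 8+16 = 24
j=4,p=5: odd sum, c = 24-5 = 19
j=5,p=2: odd sum, c = 19-2 = 17
j=5,p=3: even sum, c = 17+15 = 32
j=5,p=4: odd sum, c = 32-4 = 28
j=5,p=5: even sum, c = 28+25 = 53
j=5,p=6: odd sum, c = 53-6 = 47
j=6,p=2: even sum, c = 47+12 = 59
j=6,p=3: odd sum, c = 59-3 = 56
j=6,p=4: even sum, c = 56+24 = 80
j=6,p=5: odd sum, c = 80-5 = 75
j=6,p=6: even sum, c = 75+36 = 111
j=6,p=7: odd sum, c = 111-7 = 104

104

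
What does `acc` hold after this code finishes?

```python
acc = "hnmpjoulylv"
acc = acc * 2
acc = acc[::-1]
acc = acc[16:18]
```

repeat ×2 → 'hnmpjoulylvhnmpjoulylv'
reverse → 'vlyluojpmnhvlyluojpmnh'
slice [16:18] → 'oj'

'oj'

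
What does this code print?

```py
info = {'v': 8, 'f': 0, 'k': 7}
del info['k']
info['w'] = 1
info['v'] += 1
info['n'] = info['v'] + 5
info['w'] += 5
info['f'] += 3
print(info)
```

del 'k' → {'v': 8, 'f': 0}
info['w'] = 1 → {'v': 8, 'f': 0, 'w': 1}
info['v'] = 8+1 = 9 → {'v': 9, 'f': 0, 'w': 1}
info['n'] = info['v']+5 = 14 → {'v': 9, 'f': 0, 'w': 1, 'n': 14}
info['w'] = 1+5 = 6 → {'v': 9, 'f': 0, 'w': 6, 'n': 14}
info['f'] = 0+3 = 3 → {'v': 9, 'f': 3, 'w': 6, 'n': 14}

{'v': 9, 'f': 3, 'w': 6, 'n': 14}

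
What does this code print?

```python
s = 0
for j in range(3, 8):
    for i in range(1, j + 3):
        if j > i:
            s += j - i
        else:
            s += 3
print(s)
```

j=3,i=1: 3>1, s = 0+2 = 2
j=3,i=2: 3>2, s = 2+1 = 3
j=3,i=3: not 3>3, s = 3+3 = 6
j=3,i=4: not 3>4, s = 6+3 = 9
j=3,i=5: not 3>5, s = 9+3 = 12
j=4,i=1: 4>1, s = 12+3 = 15
j=4,i=2: 4>2, s = 15+2 = 17
j=4,i=3: 4>3, s = 17+1 = 18
j=4,i=4: not 4>4, s = 18+3 = 21
j=4,i=5: not 4>5, s = 21+3 = 24
j=4,i=6: not 4>6, s = 24+3 = 27
j=5,i=1: 5>1, s = 27+4 = 31
j=5,i=2: 5>2, s = 31+3 = 34
j=5,i=3: 5>3, s = 34+2 = 36
j=5,i=4: 5>4, s = 36+1 = 37
j=5,i=5: not 5>5, s = 37+3 = 40
j=5,i=6: not 5>6, s = 40+3 = 43
j=5,i=7: not 5>7, s = 43+3 = 46
j=6,i=1: 6>1, s = 46+5 = 51
j=6,i=2: 6>2, s = 51+4 = 55
j=6,i=3: 6>3, s = 55+3 = 58
j=6,i=4: 6>4, s = 58+2 = 60
j=6,i=5: 6>5, s = 60+1 = 61
j=6,i=6: not 6>6, s = 61+3 = 64
j=6,i=7: not 6>7, s = 64+3 = 67
j=6,i=8: not 6>8, s = 67+3 = 70
j=7,i=1: 7>1, s = 70+6 = 76
j=7,i=2: 7>2, s = 76+5 = 81
j=7,i=3: 7>3, s = 81+4 = 85
j=7,i=4: 7>4, s = 85+3 = 88
j=7,i=5: 7>5, s = 88+2 = 90
j=7,i=6: 7>6, s = 90+1 = 91
j=7,i=7: not 7>7, s = 91+3 = 94
j=7,i=8: not 7>8, s = 94+3 = 97
j=7,i=9: not 7>9, s = 97+3 = 100

100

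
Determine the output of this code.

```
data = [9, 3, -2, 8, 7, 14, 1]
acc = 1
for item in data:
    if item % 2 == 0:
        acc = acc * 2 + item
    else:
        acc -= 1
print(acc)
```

11

item=9: not even, acc = 1-1 = 0
item=3: not even, acc = 0-1 = -1
item=-2: even, acc = (-1)*2+(-2) = -4
item=8: even, acc = (-4)*2+8 = 0
item=7: not even, acc = 0-1 = -1
item=14: even, acc = (-1)*2+14 = 12
item=1: not even, acc = 12-1 = 11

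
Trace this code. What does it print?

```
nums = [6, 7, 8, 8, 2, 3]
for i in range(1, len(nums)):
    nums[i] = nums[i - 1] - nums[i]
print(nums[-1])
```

i=1: nums[1] = 6-7 = -1 → [6, -1, 8, 8, 2, 3]
i=2: nums[2] = (-1)-8 = -9 → [6, -1, -9, 8, 2, 3]
i=3: nums[3] = (-9)-8 = -17 → [6, -1, -9, -17, 2, 3]
i=4: nums[4] = (-17)-2 = -19 → [6, -1, -9, -17, -19, 3]
i=5: nums[5] = (-19)-3 = -22 → [6, -1, -9, -17, -19, -22]

-22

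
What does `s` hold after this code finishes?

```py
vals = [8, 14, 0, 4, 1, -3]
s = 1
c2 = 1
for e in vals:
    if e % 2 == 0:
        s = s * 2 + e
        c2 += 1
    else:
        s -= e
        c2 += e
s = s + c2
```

e=8: even, s = 1*2+8 = 10; c2=2
e=14: even, s = 10*2+14 = 34; c2=3
e=0: even, s = 34*2+0 = 68; c2=4
e=4: even, s = 68*2+4 = 140; c2=5
e=1: not even, s = 140-1 = 139; c2=6
e=-3: not even, s = 139-(-3) = 142; c2=3
s+c2 = 142+3 = 145

145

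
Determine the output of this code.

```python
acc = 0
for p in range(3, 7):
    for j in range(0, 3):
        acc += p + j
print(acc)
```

66

p=3,j=0: acc = 0+3 = 3
p=3,j=1: acc = 3+4 = 7
p=3,j=2: acc = 7+5 = 12
p=4,j=0: acc = 12+4 = 16
p=4,j=1: acc = 16+5 = 21
p=4,j=2: acc = 21+6 = 27
p=5,j=0: acc = 27+5 = 32
p=5,j=1: acc = 32+6 = 38
p=5,j=2: acc = 38+7 = 45
p=6,j=0: acc = 45+6 = 51
p=6,j=1: acc = 51+7 = 58
p=6,j=2: acc = 58+8 = 66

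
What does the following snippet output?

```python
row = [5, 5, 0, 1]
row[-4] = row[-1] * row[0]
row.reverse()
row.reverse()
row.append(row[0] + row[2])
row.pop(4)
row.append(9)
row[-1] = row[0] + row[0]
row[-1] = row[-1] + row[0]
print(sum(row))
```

row[-4] = row[-1]*row[0] = 1*5 = 5 → [5, 5, 0, 1]
reverse → [1, 0, 5, 5]
reverse → [5, 5, 0, 1]
append row[0]+row[2] = 5+0 = 5 → [5, 5, 0, 1, 5]
pop(4) removes 5 → [5, 5, 0, 1]
append 9 → [5, 5, 0, 1, 9]
row[-1] = row[0]+row[0] = 5+5 = 10 → [5, 5, 0, 1, 10]
row[-1] = row[-1]+row[0] = 10+5 = 15 → [5, 5, 0, 1, 15]
sum = 26

26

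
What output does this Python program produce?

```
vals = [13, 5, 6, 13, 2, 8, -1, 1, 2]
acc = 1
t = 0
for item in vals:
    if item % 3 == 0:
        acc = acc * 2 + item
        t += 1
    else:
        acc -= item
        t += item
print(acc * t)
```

-2332

item=13: not %3==0, acc = 1-13 = -12; t=13
item=5: not %3==0, acc = (-12)-5 = -17; t=18
item=6: %3==0, acc = (-17)*2+6 = -28; t=19
item=13: not %3==0, acc = (-28)-13 = -41; t=32
item=2: not %3==0, acc = (-41)-2 = -43; t=34
item=8: not %3==0, acc = (-43)-8 = -51; t=42
item=-1: not %3==0, acc = (-51)-(-1) = -50; t=41
item=1: not %3==0, acc = (-50)-1 = -51; t=42
item=2: not %3==0, acc = (-51)-2 = -53; t=44
acc*t = (-53)*44 = -2332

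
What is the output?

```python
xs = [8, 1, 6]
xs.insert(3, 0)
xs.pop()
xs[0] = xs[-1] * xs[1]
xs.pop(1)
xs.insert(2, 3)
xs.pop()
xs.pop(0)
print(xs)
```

[6]

insert 0 at 3 → [8, 1, 6, 0]
pop() removes 0 → [8, 1, 6]
xs[0] = xs[-1]*xs[1] = 6*1 = 6 → [6, 1, 6]
pop(1) removes 1 → [6, 6]
insert 3 at 2 → [6, 6, 3]
pop() removes 3 → [6, 6]
pop(0) removes 6 → [6]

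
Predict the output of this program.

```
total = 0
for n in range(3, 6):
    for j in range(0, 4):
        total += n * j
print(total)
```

n=3,j=0: total = 0+0 = 0
n=3,j=1: total = 0+3 = 3
n=3,j=2: total = 3+6 = 9
n=3,j=3: total = 9+9 = 18
n=4,j=0: total = 18+0 = 18
n=4,j=1: total = 18+4 = 22
n=4,j=2: total = 22+8 = 30
n=4,j=3: total = 30+12 = 42
n=5,j=0: total = 42+0 = 42
n=5,j=1: total = 42+5 = 47
n=5,j=2: total = 47+10 = 57
n=5,j=3: total = 57+15 = 72

72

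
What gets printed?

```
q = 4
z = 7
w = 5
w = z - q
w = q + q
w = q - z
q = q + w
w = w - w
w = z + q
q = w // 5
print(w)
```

8

w = 7-4 = 3
w = 4+4 = 8
w = 4-7 = -3
q = 4+(-3) = 1
w = (-3)-(-3) = 0
w = 7+1 = 8
q = 8//5 = 1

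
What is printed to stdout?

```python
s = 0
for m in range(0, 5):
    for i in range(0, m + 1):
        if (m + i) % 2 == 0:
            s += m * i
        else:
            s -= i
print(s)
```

34

m=0,i=0: even sum, s = 0+0 = 0
m=1,i=0: odd sum, s = 0-0 = 0
m=1,i=1: even sum, s = 0+1 = 1
m=2,i=0: even sum, s = 1+0 = 1
m=2,i=1: odd sum, s = 1-1 = 0
m=2,i=2: even sum, s = 0+4 = 4
m=3,i=0: odd sum, s = 4-0 = 4
m=3,i=1: even sum, s = 4+3 = 7
m=3,i=2: odd sum, s = 7-2 = 5
m=3,i=3: even sum, s = 5+9 = 14
m=4,i=0: even sum, s = 14+0 = 14
m=4,i=1: odd sum, s = 14-1 = 13
m=4,i=2: even sum, s = 13+8 = 21
m=4,i=3: odd sum, s = 21-3 = 18
m=4,i=4: even sum, s = 18+16 = 34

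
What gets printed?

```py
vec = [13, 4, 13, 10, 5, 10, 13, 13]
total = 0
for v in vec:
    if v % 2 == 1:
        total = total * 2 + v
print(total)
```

v=13: odd, total = 0*2+13 = 13
v=4: not odd
v=13: odd, total = 13*2+13 = 39
v=10: not odd
v=5: odd, total = 39*2+5 = 83
v=10: not odd
v=13: odd, total = 83*2+13 = 179
v=13: odd, total = 179*2+13 = 371

371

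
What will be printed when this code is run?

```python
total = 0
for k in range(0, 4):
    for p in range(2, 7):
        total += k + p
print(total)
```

k=0,p=2: total = 0+2 = 2
k=0,p=3: total = 2+3 = 5
k=0,p=4: total = 5+4 = 9
k=0,p=5: total = 9+5 = 14
k=0,p=6: total = 14+6 = 20
k=1,p=2: total = 20+3 = 23
k=1,p=3: total = 23+4 = 27
k=1,p=4: total = 27+5 = 32
k=1,p=5: total = 32+6 = 38
k=1,p=6: total = 38+7 = 45
k=2,p=2: total = 45+4 = 49
k=2,p=3: total = 49+5 = 54
k=2,p=4: total = 54+6 = 60
k=2,p=5: total = 60+7 = 67
k=2,p=6: total = 67+8 = 75
k=3,p=2: total = 75+5 = 80
k=3,p=3: total = 80+6 = 86
k=3,p=4: total = 86+7 = 93
k=3,p=5: total = 93+8 = 101
k=3,p=6: total = 101+9 = 110

110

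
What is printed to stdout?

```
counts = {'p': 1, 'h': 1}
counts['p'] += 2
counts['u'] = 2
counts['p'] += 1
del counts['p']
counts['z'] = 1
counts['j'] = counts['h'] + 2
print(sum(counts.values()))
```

counts['p'] = 1+2 = 3 → {'p': 3, 'h': 1}
counts['u'] = 2 → {'p': 3, 'h': 1, 'u': 2}
counts['p'] = 3+1 = 4 → {'p': 4, 'h': 1, 'u': 2}
del 'p' → {'h': 1, 'u': 2}
counts['z'] = 1 → {'h': 1, 'u': 2, 'z': 1}
counts['j'] = counts['h']+2 = 3 → {'h': 1, 'u': 2, 'z': 1, 'j': 3}
sum of values = 7

7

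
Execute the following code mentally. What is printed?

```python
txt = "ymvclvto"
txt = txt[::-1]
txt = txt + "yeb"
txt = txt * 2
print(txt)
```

reverse → 'otvlcvmy'
+ 'yeb' → 'otvlcvmyyeb'
repeat ×2 → 'otvlcvmyyebotvlcvmyyeb'

otvlcvmyyebotvlcvmyyeb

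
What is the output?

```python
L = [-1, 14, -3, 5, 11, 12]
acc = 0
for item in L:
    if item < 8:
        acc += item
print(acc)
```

item=-1: <8, acc = 0+(-1) = -1
item=14: not <8
item=-3: <8, acc = (-1)+(-3) = -4
item=5: <8, acc = (-4)+5 = 1
item=11: not <8
item=12: not <8

1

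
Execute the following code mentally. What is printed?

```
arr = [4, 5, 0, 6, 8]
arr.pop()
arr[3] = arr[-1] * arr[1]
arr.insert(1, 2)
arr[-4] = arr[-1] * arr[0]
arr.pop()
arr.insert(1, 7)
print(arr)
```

[4, 7, 120, 5, 0]

pop() removes 8 → [4, 5, 0, 6]
arr[3] = arr[-1]*arr[1] = 6*5 = 30 → [4, 5, 0, 30]
insert 2 at 1 → [4, 2, 5, 0, 30]
arr[-4] = arr[-1]*arr[0] = 30*4 = 120 → [4, 120, 5, 0, 30]
pop() removes 30 → [4, 120, 5, 0]
insert 7 at 1 → [4, 7, 120, 5, 0]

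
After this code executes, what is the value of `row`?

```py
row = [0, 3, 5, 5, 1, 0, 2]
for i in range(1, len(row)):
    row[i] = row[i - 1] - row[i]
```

i=1: row[1] = 0-3 = -3 → [0, -3, 5, 5, 1, 0, 2]
i=2: row[2] = (-3)-5 = -8 → [0, -3, -8, 5, 1, 0, 2]
i=3: row[3] = (-8)-5 = -13 → [0, -3, -8, -13, 1, 0, 2]
i=4: row[4] = (-13)-1 = -14 → [0, -3, -8, -13, -14, 0, 2]
i=5: row[5] = (-14)-0 = -14 → [0, -3, -8, -13, -14, -14, 2]
i=6: row[6] = (-14)-2 = -16 → [0, -3, -8, -13, -14, -14, -16]

[0, -3, -8, -13, -14, -14, -16]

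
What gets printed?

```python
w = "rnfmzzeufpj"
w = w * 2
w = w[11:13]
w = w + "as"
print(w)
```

repeat ×2 → 'rnfmzzeufpjrnfmzzeufpj'
slice [11:13] → 'rn'
+ 'as' → 'rnas'

rnas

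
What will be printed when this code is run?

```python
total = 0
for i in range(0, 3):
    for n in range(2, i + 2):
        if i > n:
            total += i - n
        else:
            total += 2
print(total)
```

i=1,n=2: not 1>2, total = 0+2 = 2
i=2,n=2: not 2>2, total = 2+2 = 4
i=2,n=3: not 2>3, total = 4+2 = 6

6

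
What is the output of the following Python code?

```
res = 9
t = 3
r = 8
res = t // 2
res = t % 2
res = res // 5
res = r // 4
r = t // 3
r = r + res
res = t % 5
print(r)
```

res = 3//2 = 1
res = 3%2 = 1
res = 1//5 = 0
res = 8//4 = 2
r = 3//3 = 1
r = 1+2 = 3
res = 3%5 = 3

3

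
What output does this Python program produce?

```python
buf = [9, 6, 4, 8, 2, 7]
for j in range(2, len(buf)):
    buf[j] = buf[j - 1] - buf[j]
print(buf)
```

[9, 6, 2, -6, -8, -15]

j=2: buf[2] = 6-4 = 2 → [9, 6, 2, 8, 2, 7]
j=3: buf[3] = 2-8 = -6 → [9, 6, 2, -6, 2, 7]
j=4: buf[4] = (-6)-2 = -8 → [9, 6, 2, -6, -8, 7]
j=5: buf[5] = (-8)-7 = -15 → [9, 6, 2, -6, -8, -15]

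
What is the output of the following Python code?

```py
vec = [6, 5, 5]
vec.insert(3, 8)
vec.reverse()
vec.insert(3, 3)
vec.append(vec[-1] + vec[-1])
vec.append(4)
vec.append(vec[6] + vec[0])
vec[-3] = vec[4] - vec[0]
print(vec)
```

[8, 5, 5, 3, 6, -2, 4, 12]

insert 8 at 3 → [6, 5, 5, 8]
reverse → [8, 5, 5, 6]
insert 3 at 3 → [8, 5, 5, 3, 6]
append vec[-1]+vec[-1] = 6+6 = 12 → [8, 5, 5, 3, 6, 12]
append 4 → [8, 5, 5, 3, 6, 12, 4]
append vec[6]+vec[0] = 4+8 = 12 → [8, 5, 5, 3, 6, 12, 4, 12]
vec[-3] = vec[4]-vec[0] = 6-8 = -2 → [8, 5, 5, 3, 6, -2, 4, 12]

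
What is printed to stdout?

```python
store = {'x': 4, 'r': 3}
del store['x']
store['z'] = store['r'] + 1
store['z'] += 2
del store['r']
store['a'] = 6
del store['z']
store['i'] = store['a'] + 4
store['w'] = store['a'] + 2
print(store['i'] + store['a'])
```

16

del 'x' → {'r': 3}
store['z'] = store['r']+1 = 4 → {'r': 3, 'z': 4}
store['z'] = 4+2 = 6 → {'r': 3, 'z': 6}
del 'r' → {'z': 6}
store['a'] = 6 → {'z': 6, 'a': 6}
del 'z' → {'a': 6}
store['i'] = store['a']+4 = 10 → {'a': 6, 'i': 10}
store['w'] = store['a']+2 = 8 → {'a': 6, 'i': 10, 'w': 8}
store['i']+store['a'] = 10+6 = 16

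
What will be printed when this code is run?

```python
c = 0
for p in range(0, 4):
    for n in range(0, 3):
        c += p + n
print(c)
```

p=0,n=0: c = 0+0 = 0
p=0,n=1: c = 0+1 = 1
p=0,n=2: c = 1+2 = 3
p=1,n=0: c = 3+1 = 4
p=1,n=1: c = 4+2 = 6
p=1,n=2: c = 6+3 = 9
p=2,n=0: c = 9+2 = 11
p=2,n=1: c = 11+3 = 14
p=2,n=2: c = 14+4 = 18
p=3,n=0: c = 18+3 = 21
p=3,n=1: c = 21+4 = 25
p=3,n=2: c = 25+5 = 30

30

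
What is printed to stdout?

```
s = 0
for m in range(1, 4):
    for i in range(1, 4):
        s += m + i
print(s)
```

m=1,i=1: s = 0+2 = 2
m=1,i=2: s = 2+3 = 5
m=1,i=3: s = 5+4 = 9
m=2,i=1: s = 9+3 = 12
m=2,i=2: s = 12+4 = 16
m=2,i=3: s = 16+5 = 21
m=3,i=1: s = 21+4 = 25
m=3,i=2: s = 25+5 = 30
m=3,i=3: s = 30+6 = 36

36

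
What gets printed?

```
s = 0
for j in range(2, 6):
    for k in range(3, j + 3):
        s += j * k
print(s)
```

j=2,k=3: s = 0+6 = 6
j=2,k=4: s = 6+8 = 14
j=3,k=3: s = 14+9 = 23
j=3,k=4: s = 23+12 = 35
j=3,k=5: s = 35+15 = 50
j=4,k=3: s = 50+12 = 62
j=4,k=4: s = 62+16 = 78
j=4,k=5: s = 78+20 = 98
j=4,k=6: s = 98+24 = 122
j=5,k=3: s = 122+15 = 137
j=5,k=4: s = 137+20 = 157
j=5,k=5: s = 157+25 = 182
j=5,k=6: s = 182+30 = 212
j=5,k=7: s = 212+35 = 247

247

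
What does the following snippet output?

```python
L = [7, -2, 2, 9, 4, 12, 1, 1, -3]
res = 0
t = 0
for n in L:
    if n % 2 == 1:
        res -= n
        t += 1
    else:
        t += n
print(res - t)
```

-36

n=7: odd, res = 0-7 = -7; t=1
n=-2: not odd; t=-1
n=2: not odd; t=1
n=9: odd, res = (-7)-9 = -16; t=2
n=4: not odd; t=6
n=12: not odd; t=18
n=1: odd, res = (-16)-1 = -17; t=19
n=1: odd, res = (-17)-1 = -18; t=20
n=-3: odd, res = (-18)-(-3) = -15; t=21
res-t = (-15)-21 = -36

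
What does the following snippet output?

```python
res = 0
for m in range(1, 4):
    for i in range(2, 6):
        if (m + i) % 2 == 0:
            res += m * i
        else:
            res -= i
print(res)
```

m=1,i=2: odd sum, res = 0-2 = -2
m=1,i=3: even sum, res = (-2)+3 = 1
m=1,i=4: odd sum, res = 1-4 = -3
m=1,i=5: even sum, res = (-3)+5 = 2
m=2,i=2: even sum, res = 2+4 = 6
m=2,i=3: odd sum, res = 6-3 = 3
m=2,i=4: even sum, res = 3+8 = 11
m=2,i=5: odd sum, res = 11-5 = 6
m=3,i=2: odd sum, res = 6-2 = 4
m=3,i=3: even sum, res = 4+9 = 13
m=3,i=4: odd sum, res = 13-4 = 9
m=3,i=5: even sum, res = 9+15 = 24

24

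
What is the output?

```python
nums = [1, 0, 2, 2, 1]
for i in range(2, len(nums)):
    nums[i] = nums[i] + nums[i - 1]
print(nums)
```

i=2: nums[2] = 2+0 = 2 → [1, 0, 2, 2, 1]
i=3: nums[3] = 2+2 = 4 → [1, 0, 2, 4, 1]
i=4: nums[4] = 1+4 = 5 → [1, 0, 2, 4, 5]

[1, 0, 2, 4, 5]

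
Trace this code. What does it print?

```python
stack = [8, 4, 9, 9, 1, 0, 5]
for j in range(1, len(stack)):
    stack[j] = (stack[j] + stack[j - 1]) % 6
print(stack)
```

[8, 0, 3, 0, 1, 1, 0]

j=1: stack[1] = (4+8)%6 = 0 → [8, 0, 9, 9, 1, 0, 5]
j=2: stack[2] = (9+0)%6 = 3 → [8, 0, 3, 9, 1, 0, 5]
j=3: stack[3] = (9+3)%6 = 0 → [8, 0, 3, 0, 1, 0, 5]
j=4: stack[4] = (1+0)%6 = 1 → [8, 0, 3, 0, 1, 0, 5]
j=5: stack[5] = (0+1)%6 = 1 → [8, 0, 3, 0, 1, 1, 5]
j=6: stack[6] = (5+1)%6 = 0 → [8, 0, 3, 0, 1, 1, 0]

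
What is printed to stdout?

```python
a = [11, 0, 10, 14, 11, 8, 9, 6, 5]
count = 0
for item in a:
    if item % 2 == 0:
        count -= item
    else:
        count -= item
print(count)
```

item=11: not even, count = 0-11 = -11
item=0: even, count = (-11)-0 = -11
item=10: even, count = (-11)-10 = -21
item=14: even, count = (-21)-14 = -35
item=11: not even, count = (-35)-11 = -46
item=8: even, count = (-46)-8 = -54
item=9: not even, count = (-54)-9 = -63
item=6: even, count = (-63)-6 = -69
item=5: not even, count = (-69)-5 = -74

-74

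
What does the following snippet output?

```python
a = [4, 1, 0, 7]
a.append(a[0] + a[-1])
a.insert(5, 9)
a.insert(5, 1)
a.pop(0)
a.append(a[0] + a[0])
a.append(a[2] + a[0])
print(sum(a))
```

append a[0]+a[-1] = 4+7 = 11 → [4, 1, 0, 7, 11]
insert 9 at 5 → [4, 1, 0, 7, 11, 9]
insert 1 at 5 → [4, 1, 0, 7, 11, 1, 9]
pop(0) removes 4 → [1, 0, 7, 11, 1, 9]
append a[0]+a[0] = 1+1 = 2 → [1, 0, 7, 11, 1, 9, 2]
append a[2]+a[0] = 7+1 = 8 → [1, 0, 7, 11, 1, 9, 2, 8]
sum = 39

39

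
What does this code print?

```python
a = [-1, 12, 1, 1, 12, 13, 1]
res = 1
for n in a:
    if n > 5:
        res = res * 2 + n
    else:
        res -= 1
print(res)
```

n=-1: not >5, res = 1-1 = 0
n=12: >5, res = 0*2+12 = 12
n=1: not >5, res = 12-1 = 11
n=1: not >5, res = 11-1 = 10
n=12: >5, res = 10*2+12 = 32
n=13: >5, res = 32*2+13 = 77
n=1: not >5, res = 77-1 = 76

76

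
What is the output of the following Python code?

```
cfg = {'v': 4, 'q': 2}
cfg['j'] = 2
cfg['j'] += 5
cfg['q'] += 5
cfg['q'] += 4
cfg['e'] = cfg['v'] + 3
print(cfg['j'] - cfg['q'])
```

-4

cfg['j'] = 2 → {'v': 4, 'q': 2, 'j': 2}
cfg['j'] = 2+5 = 7 → {'v': 4, 'q': 2, 'j': 7}
cfg['q'] = 2+5 = 7 → {'v': 4, 'q': 7, 'j': 7}
cfg['q'] = 7+4 = 11 → {'v': 4, 'q': 11, 'j': 7}
cfg['e'] = cfg['v']+3 = 7 → {'v': 4, 'q': 11, 'j': 7, 'e': 7}
cfg['j']-cfg['q'] = 7-11 = -4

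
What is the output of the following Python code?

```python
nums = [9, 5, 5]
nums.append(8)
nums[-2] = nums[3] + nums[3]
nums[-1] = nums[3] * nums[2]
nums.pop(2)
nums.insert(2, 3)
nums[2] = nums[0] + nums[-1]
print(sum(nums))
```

279

append 8 → [9, 5, 5, 8]
nums[-2] = nums[3]+nums[3] = 8+8 = 16 → [9, 5, 16, 8]
nums[-1] = nums[3]*nums[2] = 8*16 = 128 → [9, 5, 16, 128]
pop(2) removes 16 → [9, 5, 128]
insert 3 at 2 → [9, 5, 3, 128]
nums[2] = nums[0]+nums[-1] = 9+128 = 137 → [9, 5, 137, 128]
sum = 279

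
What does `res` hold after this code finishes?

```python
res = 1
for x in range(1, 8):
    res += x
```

x=1: res = 1+1 = 2
x=2: res = 2+2 = 4
x=3: res = 4+3 = 7
x=4: res = 7+4 = 11
x=5: res = 11+5 = 16
x=6: res = 16+6 = 22
x=7: res = 22+7 = 29

29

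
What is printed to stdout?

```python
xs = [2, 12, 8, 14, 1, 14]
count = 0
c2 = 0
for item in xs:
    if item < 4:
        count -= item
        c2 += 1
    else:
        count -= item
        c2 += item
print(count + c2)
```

-1

item=2: <4, count = 0-2 = -2; c2=1
item=12: not <4, count = (-2)-12 = -14; c2=13
item=8: not <4, count = (-14)-8 = -22; c2=21
item=14: not <4, count = (-22)-14 = -36; c2=35
item=1: <4, count = (-36)-1 = -37; c2=36
item=14: not <4, count = (-37)-14 = -51; c2=50
count+c2 = (-51)+50 = -1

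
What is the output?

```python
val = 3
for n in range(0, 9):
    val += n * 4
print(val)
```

n=0: val = 3+0*4 = 3
n=1: val = 3+1*4 = 7
n=2: val = 7+2*4 = 15
n=3: val = 15+3*4 = 27
n=4: val = 27+4*4 = 43
n=5: val = 43+5*4 = 63
n=6: val = 63+6*4 = 87
n=7: val = 87+7*4 = 115
n=8: val = 115+8*4 = 147

147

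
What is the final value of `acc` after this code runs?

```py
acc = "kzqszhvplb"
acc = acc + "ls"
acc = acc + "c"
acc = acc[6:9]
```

+ 'ls' → 'kzqszhvplbls'
+ 'c' → 'kzqszhvplblsc'
slice [6:9] → 'vpl'

'vpl'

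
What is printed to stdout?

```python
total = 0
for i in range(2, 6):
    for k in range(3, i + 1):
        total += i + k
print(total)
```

48

i=3,k=3: total = 0+6 = 6
i=4,k=3: total = 6+7 = 13
i=4,k=4: total = 13+8 = 21
i=5,k=3: total = 21+8 = 29
i=5,k=4: total = 29+9 = 38
i=5,k=5: total = 38+10 = 48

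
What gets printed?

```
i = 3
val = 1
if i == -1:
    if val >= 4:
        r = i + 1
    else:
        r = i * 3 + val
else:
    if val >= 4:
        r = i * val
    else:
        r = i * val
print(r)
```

3

i=3, val=1
i == -1 is False; val >= 4 is False
→ r = i * val = 3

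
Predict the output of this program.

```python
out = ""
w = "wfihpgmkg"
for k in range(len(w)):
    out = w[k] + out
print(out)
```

k=0: prepend 'w' → 'w'
k=1: prepend 'f' → 'fw'
k=2: prepend 'i' → 'ifw'
k=3: prepend 'h' → 'hifw'
k=4: prepend 'p' → 'phifw'
k=5: prepend 'g' → 'gphifw'
k=6: prepend 'm' → 'mgphifw'
k=7: prepend 'k' → 'kmgphifw'
k=8: prepend 'g' → 'gkmgphifw'

gkmgphifw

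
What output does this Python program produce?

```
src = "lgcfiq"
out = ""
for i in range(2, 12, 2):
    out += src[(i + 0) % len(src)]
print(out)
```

i=2: add src[2]='c' → 'c'
i=4: add src[4]='i' → 'ci'
i=6: add src[0]='l' → 'cil'
i=8: add src[2]='c' → 'cilc'
i=10: add src[4]='i' → 'cilci'

cilci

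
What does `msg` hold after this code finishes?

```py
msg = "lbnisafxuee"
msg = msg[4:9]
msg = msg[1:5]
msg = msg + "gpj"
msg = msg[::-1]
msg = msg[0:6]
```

slice [4:9] → 'safxu'
slice [1:5] → 'afxu'
+ 'gpj' → 'afxugpj'
reverse → 'jpguxfa'
slice [0:6] → 'jpguxf'

'jpguxf'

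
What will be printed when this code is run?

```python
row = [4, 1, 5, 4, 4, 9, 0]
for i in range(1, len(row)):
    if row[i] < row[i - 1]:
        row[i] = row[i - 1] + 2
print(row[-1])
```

i=1: 1<4, row[1] = 4+2 = 6 → [4, 6, 5, 4, 4, 9, 0]
i=2: 5<6, row[2] = 6+2 = 8 → [4, 6, 8, 4, 4, 9, 0]
i=3: 4<8, row[3] = 8+2 = 10 → [4, 6, 8, 10, 4, 9, 0]
i=4: 4<10, row[4] = 10+2 = 12 → [4, 6, 8, 10, 12, 9, 0]
i=5: 9<12, row[5] = 12+2 = 14 → [4, 6, 8, 10, 12, 14, 0]
i=6: 0<14, row[6] = 14+2 = 16 → [4, 6, 8, 10, 12, 14, 16]

16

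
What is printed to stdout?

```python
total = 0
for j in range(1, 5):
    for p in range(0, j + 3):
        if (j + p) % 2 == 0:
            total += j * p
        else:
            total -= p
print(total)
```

70

j=1,p=0: odd sum, total = 0-0 = 0
j=1,p=1: even sum, total = 0+1 = 1
j=1,p=2: odd sum, total = 1-2 = -1
j=1,p=3: even sum, total = (-1)+3 = 2
j=2,p=0: even sum, total = 2+0 = 2
j=2,p=1: odd sum, total = 2-1 = 1
j=2,p=2: even sum, total = 1+4 = 5
j=2,p=3: odd sum, total = 5-3 = 2
j=2,p=4: even sum, total = 2+8 = 10
j=3,p=0: odd sum, total = 10-0 = 10
j=3,p=1: even sum, total = 10+3 = 13
j=3,p=2: odd sum, total = 13-2 = 11
j=3,p=3: even sum, total = 11+9 = 20
j=3,p=4: odd sum, total = 20-4 = 16
j=3,p=5: even sum, total = 16+15 = 31
j=4,p=0: even sum, total = 31+0 = 31
j=4,p=1: odd sum, total = 31-1 = 30
j=4,p=2: even sum, total = 30+8 = 38
j=4,p=3: odd sum, total = 38-3 = 35
j=4,p=4: even sum, total = 35+16 = 51
j=4,p=5: odd sum, total = 51-5 = 46
j=4,p=6: even sum, total = 46+24 = 70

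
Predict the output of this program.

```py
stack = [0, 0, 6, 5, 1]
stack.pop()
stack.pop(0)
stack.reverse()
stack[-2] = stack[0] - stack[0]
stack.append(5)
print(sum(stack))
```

pop() removes 1 → [0, 0, 6, 5]
pop(0) removes 0 → [0, 6, 5]
reverse → [5, 6, 0]
stack[-2] = stack[0]-stack[0] = 5-5 = 0 → [5, 0, 0]
append 5 → [5, 0, 0, 5]
sum = 10

10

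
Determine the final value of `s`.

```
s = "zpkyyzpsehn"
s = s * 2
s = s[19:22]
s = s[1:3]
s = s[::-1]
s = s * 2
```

repeat ×2 → 'zpkyyzpsehnzpkyyzpsehn'
slice [19:22] → 'ehn'
slice [1:3] → 'hn'
reverse → 'nh'
repeat ×2 → 'nhnh'

'nhnh'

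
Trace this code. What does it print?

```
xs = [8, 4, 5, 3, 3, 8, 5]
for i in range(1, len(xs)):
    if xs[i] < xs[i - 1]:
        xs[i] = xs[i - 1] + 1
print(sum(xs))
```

77

i=1: 4<8, xs[1] = 8+1 = 9 → [8, 9, 5, 3, 3, 8, 5]
i=2: 5<9, xs[2] = 9+1 = 10 → [8, 9, 10, 3, 3, 8, 5]
i=3: 3<10, xs[3] = 10+1 = 11 → [8, 9, 10, 11, 3, 8, 5]
i=4: 3<11, xs[4] = 11+1 = 12 → [8, 9, 10, 11, 12, 8, 5]
i=5: 8<12, xs[5] = 12+1 = 13 → [8, 9, 10, 11, 12, 13, 5]
i=6: 5<13, xs[6] = 13+1 = 14 → [8, 9, 10, 11, 12, 13, 14]
sum = 77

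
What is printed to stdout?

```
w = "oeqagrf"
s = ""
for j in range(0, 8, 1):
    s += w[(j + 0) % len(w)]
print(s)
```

j=0: add w[0]='o' → 'o'
j=1: add w[1]='e' → 'oe'
j=2: add w[2]='q' → 'oeq'
j=3: add w[3]='a' → 'oeqa'
j=4: add w[4]='g' → 'oeqag'
j=5: add w[5]='r' → 'oeqagr'
j=6: add w[6]='f' → 'oeqagrf'
j=7: add w[0]='o' → 'oeqagrfo'

oeqagrfo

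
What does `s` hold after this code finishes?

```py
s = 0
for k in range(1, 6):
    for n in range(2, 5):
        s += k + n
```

90

k=1,n=2: s = 0+3 = 3
k=1,n=3: s = 3+4 = 7
k=1,n=4: s = 7+5 = 12
k=2,n=2: s = 12+4 = 16
k=2,n=3: s = 16+5 = 21
k=2,n=4: s = 21+6 = 27
k=3,n=2: s = 27+5 = 32
k=3,n=3: s = 32+6 = 38
k=3,n=4: s = 38+7 = 45
k=4,n=2: s = 45+6 = 51
k=4,n=3: s = 51+7 = 58
k=4,n=4: s = 58+8 = 66
k=5,n=2: s = 66+7 = 73
k=5,n=3: s = 73+8 = 81
k=5,n=4: s = 81+9 = 90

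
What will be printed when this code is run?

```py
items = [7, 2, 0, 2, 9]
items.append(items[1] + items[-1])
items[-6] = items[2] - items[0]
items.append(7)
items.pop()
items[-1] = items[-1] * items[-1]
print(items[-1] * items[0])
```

-847

append items[1]+items[-1] = 2+9 = 11 → [7, 2, 0, 2, 9, 11]
items[-6] = items[2]-items[0] = 0-7 = -7 → [-7, 2, 0, 2, 9, 11]
append 7 → [-7, 2, 0, 2, 9, 11, 7]
pop() removes 7 → [-7, 2, 0, 2, 9, 11]
items[-1] = items[-1]*items[-1] = 11*11 = 121 → [-7, 2, 0, 2, 9, 121]
items[-1]*items[0] = 121*(-7) = -847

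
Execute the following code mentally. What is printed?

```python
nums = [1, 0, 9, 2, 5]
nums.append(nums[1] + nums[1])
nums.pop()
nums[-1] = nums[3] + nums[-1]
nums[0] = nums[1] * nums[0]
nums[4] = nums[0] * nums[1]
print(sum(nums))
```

11

append nums[1]+nums[1] = 0+0 = 0 → [1, 0, 9, 2, 5, 0]
pop() removes 0 → [1, 0, 9, 2, 5]
nums[-1] = nums[3]+nums[-1] = 2+5 = 7 → [1, 0, 9, 2, 7]
nums[0] = nums[1]*nums[0] = 0*1 = 0 → [0, 0, 9, 2, 7]
nums[4] = nums[0]*nums[1] = 0*0 = 0 → [0, 0, 9, 2, 0]
sum = 11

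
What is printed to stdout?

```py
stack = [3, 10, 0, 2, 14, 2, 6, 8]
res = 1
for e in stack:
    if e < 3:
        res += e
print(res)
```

5

e=3: not <3
e=10: not <3
e=0: <3, res = 1+0 = 1
e=2: <3, res = 1+2 = 3
e=14: not <3
e=2: <3, res = 3+2 = 5
e=6: not <3
e=8: not <3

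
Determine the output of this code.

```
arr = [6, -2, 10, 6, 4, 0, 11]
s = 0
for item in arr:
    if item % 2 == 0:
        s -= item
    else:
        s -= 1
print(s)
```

-25

item=6: even, s = 0-6 = -6
item=-2: even, s = (-6)-(-2) = -4
item=10: even, s = (-4)-10 = -14
item=6: even, s = (-14)-6 = -20
item=4: even, s = (-20)-4 = -24
item=0: even, s = (-24)-0 = -24
item=11: not even, s = (-24)-1 = -25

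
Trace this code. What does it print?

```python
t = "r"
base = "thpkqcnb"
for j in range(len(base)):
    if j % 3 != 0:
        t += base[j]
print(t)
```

rhpqcb

j=0: skip
j=1: add 'h' → 'rh'
j=2: add 'p' → 'rhp'
j=3: skip
j=4: add 'q' → 'rhpq'
j=5: add 'c' → 'rhpqc'
j=6: skip
j=7: add 'b' → 'rhpqcb'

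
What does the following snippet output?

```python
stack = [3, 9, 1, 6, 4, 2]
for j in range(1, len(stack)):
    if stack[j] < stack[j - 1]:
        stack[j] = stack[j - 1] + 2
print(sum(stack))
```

j=1: 9>=3, unchanged → [3, 9, 1, 6, 4, 2]
j=2: 1<9, stack[2] = 9+2 = 11 → [3, 9, 11, 6, 4, 2]
j=3: 6<11, stack[3] = 11+2 = 13 → [3, 9, 11, 13, 4, 2]
j=4: 4<13, stack[4] = 13+2 = 15 → [3, 9, 11, 13, 15, 2]
j=5: 2<15, stack[5] = 15+2 = 17 → [3, 9, 11, 13, 15, 17]
sum = 68

68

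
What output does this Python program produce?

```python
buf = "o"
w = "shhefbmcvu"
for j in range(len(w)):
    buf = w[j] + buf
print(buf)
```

j=0: prepend 's' → 'so'
j=1: prepend 'h' → 'hso'
j=2: prepend 'h' → 'hhso'
j=3: prepend 'e' → 'ehhso'
j=4: prepend 'f' → 'fehhso'
j=5: prepend 'b' → 'bfehhso'
j=6: prepend 'm' → 'mbfehhso'
j=7: prepend 'c' → 'cmbfehhso'
j=8: prepend 'v' → 'vcmbfehhso'
j=9: prepend 'u' → 'uvcmbfehhso'

uvcmbfehhso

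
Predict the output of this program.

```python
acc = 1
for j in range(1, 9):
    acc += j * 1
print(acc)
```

37

j=1: acc = 1+1*1 = 2
j=2: acc = 2+2*1 = 4
j=3: acc = 4+3*1 = 7
j=4: acc = 7+4*1 = 11
j=5: acc = 11+5*1 = 16
j=6: acc = 16+6*1 = 22
j=7: acc = 22+7*1 = 29
j=8: acc = 29+8*1 = 37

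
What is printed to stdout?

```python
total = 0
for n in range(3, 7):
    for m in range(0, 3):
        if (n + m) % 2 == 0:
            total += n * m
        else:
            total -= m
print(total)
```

n=3,m=0: odd sum, total = 0-0 = 0
n=3,m=1: even sum, total = 0+3 = 3
n=3,m=2: odd sum, total = 3-2 = 1
n=4,m=0: even sum, total = 1+0 = 1
n=4,m=1: odd sum, total = 1-1 = 0
n=4,m=2: even sum, total = 0+8 = 8
n=5,m=0: odd sum, total = 8-0 = 8
n=5,m=1: even sum, total = 8+5 = 13
n=5,m=2: odd sum, total = 13-2 = 11
n=6,m=0: even sum, total = 11+0 = 11
n=6,m=1: odd sum, total = 11-1 = 10
n=6,m=2: even sum, total = 10+12 = 22

22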